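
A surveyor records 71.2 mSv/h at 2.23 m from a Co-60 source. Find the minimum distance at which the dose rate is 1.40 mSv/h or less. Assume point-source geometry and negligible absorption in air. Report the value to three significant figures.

Intensity scales as (d₁/d₂)², so d₂ = d₁·√(I₁/I₂).
I₁/I₂ = 71.2/1.40 = 50.86, so d₂ = 2.23 × √50.86 = 15.90 m.

15.9 m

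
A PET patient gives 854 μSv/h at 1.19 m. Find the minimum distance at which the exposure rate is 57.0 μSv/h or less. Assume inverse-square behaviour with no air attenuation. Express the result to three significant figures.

4.61 m

Since intensity falls as 1/r², d₂ = d₁·√(I₁/I₂).
I₁/I₂ = 854/57.0 = 14.98, so d₂ = 1.19 × √14.98 = 4.606 m.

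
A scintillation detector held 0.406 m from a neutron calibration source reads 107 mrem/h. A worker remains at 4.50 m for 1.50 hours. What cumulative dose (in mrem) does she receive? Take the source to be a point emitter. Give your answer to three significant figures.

By the inverse-square law, rate at 4.50 m:
107 × (0.406/4.50)² = 107 × 0.008140 = 0.8710 mrem/h.
Dose = rate × time = 0.8710 mrem/h × 1.500 h = 1.306 mrem.

1.31 mrem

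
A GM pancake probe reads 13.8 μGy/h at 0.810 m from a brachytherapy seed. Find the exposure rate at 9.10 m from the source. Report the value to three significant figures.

Since intensity falls as 1/r², the rate at 9.10 m is
(0.810/9.10)² = 0.007923, so 13.8 × 0.007923 = 0.1093 μGy/h.

0.109 μGy/h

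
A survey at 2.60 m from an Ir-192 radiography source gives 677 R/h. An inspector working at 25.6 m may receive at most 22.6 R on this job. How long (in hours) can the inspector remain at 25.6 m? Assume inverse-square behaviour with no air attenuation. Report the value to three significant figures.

3.24 h

Applying the 1/r² law, rate at 25.6 m:
677 × (2.60/25.6)² = 677 × 0.01031 = 6.980 R/h.
Stay time = 22.6 R ÷ 6.980 R/h = 3.238 h.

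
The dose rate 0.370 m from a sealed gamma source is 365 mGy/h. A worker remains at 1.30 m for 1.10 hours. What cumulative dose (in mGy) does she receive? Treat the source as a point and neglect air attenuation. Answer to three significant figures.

Since intensity falls as 1/r², rate at 1.30 m:
365 × (0.370/1.30)² = 365 × 0.08101 = 29.57 mGy/h.
Dose = rate × time = 29.57 mGy/h × 1.100 h = 32.53 mGy.

32.5 mGy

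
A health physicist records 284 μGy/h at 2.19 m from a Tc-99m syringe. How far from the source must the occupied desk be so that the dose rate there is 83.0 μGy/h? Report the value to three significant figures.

4.05 m

Using I₁d₁² = I₂d₂², d₂ = d₁·√(I₁/I₂).
I₁/I₂ = 284/83.0 = 3.422, so d₂ = 2.19 × √3.422 = 4.051 m.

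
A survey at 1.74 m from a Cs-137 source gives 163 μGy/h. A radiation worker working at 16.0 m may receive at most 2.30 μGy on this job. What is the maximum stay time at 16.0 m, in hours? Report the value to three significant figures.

1.19 h

Applying the 1/r² law, rate at 16.0 m:
(1.74/16.0)² = 0.01183, so 163 × 0.01183 = 1.928 μGy/h.
Stay time = 2.30 μGy ÷ 1.928 μGy/h = 1.193 h.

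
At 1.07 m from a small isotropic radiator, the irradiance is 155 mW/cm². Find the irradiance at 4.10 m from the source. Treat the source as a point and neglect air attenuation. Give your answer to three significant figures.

Intensity scales as (d₁/d₂)², so the rate at 4.10 m is
155 × (1.07/4.10)² = 155 × 0.06811 = 10.56 mW/cm².

10.6 mW/cm²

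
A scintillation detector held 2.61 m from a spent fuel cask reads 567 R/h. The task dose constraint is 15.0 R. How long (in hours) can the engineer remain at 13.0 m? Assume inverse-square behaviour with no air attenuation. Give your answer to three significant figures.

0.656 h

Using I₁d₁² = I₂d₂², rate at 13.0 m:
(2.61/13.0)² = 0.04031, so 567 × 0.04031 = 22.86 R/h.
Stay time = 15.0 R ÷ 22.86 R/h = 0.6562 h.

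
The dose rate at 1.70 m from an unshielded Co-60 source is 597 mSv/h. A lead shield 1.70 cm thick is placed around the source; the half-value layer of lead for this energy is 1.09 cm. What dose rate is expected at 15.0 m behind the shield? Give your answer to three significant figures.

2.60 mSv/h

Distance alone: 597 × (1.70/15.0)² = 597 × 0.01284 = 7.665 mSv/h.
Shield: 1.70/1.09 = 1.560 half-value layers → attenuation 2^(−1.560) = 0.3392.
Combined: 7.665 × 0.3392 = 2.600 mSv/h.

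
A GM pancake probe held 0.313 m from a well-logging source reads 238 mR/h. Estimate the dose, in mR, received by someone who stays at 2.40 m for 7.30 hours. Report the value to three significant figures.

29.6 mR

By the inverse-square law, rate at 2.40 m:
238 × (0.313/2.40)² = 238 × 0.01701 = 4.048 mR/h.
Dose = rate × time = 4.048 mR/h × 7.300 h = 29.55 mR.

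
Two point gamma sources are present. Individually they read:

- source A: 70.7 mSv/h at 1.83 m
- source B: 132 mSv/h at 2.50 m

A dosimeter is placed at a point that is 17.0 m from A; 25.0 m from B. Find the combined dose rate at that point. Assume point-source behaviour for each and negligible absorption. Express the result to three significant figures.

Each source contributes Iᵢ·(dᵢ/rᵢ)²; contributions add.
A: 70.7 × (1.83/17.0)² = 0.8193 mSv/h
B: 132 × (2.50/25.0)² = 1.320 mSv/h
Total = 0.8193 + 1.320 = 2.139 mSv/h.

2.14 mSv/h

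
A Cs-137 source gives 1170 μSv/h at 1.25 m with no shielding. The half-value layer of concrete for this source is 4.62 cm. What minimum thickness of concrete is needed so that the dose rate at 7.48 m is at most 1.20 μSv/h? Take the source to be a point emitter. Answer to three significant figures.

At 7.48 m, distance alone gives (1.25/7.48)² = 0.02793, so 1170 × 0.02793 = 32.68 μSv/h.
Further attenuation needed: 32.68/1.20 = 27.23.
n = log₂(27.23) = 4.767 half-value layers.
Thickness = 4.767 × 4.62 cm = 22.02 cm.

22.0 cm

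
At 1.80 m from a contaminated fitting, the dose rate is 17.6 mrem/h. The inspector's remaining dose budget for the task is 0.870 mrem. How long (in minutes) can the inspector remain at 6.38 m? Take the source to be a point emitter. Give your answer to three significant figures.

37.3 min

Applying the 1/r² law, rate at 6.38 m:
(1.80/6.38)² = 0.07960, so 17.6 × 0.07960 = 1.401 mrem/h.
Stay time = 0.870 mrem ÷ 1.401 mrem/h = 0.6210 h = 37.26 min.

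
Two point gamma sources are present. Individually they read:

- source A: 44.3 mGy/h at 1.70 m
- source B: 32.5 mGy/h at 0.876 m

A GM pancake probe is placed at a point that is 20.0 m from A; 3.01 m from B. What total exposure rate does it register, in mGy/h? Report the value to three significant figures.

Each source contributes Iᵢ·(dᵢ/rᵢ)²; contributions add.
A: 44.3 × (1.70/20.0)² = 0.3201 mGy/h
B: 32.5 × (0.876/3.01)² = 2.753 mGy/h
Total = 0.3201 + 2.753 = 3.073 mGy/h.

3.07 mGy/h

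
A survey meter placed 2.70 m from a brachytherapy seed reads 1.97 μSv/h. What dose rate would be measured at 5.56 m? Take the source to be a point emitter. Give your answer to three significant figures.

Using I₁d₁² = I₂d₂², scaling from 2.70 m to 5.56 m:
(2.70/5.56)² = 0.2358, so 1.97 × 0.2358 = 0.4645 μSv/h.

0.465 μSv/h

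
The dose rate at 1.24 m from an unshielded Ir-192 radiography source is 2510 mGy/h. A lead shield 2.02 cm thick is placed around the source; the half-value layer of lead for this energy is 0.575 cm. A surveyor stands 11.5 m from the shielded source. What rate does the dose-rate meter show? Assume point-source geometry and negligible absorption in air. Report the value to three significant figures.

2.56 mGy/h

Distance alone: 2510 × (1.24/11.5)² = 2510 × 0.01163 = 29.19 mGy/h.
Shield: 2.02/0.575 = 3.513 half-value layers → attenuation 2^(−3.513) = 0.08760.
Combined: 29.19 × 0.08760 = 2.557 mGy/h.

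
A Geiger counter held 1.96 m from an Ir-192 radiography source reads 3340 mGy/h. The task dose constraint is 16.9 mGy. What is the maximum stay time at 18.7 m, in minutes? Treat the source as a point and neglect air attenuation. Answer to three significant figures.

Applying the 1/r² law, rate at 18.7 m:
(1.96/18.7)² = 0.01099, so 3340 × 0.01099 = 36.71 mGy/h.
Stay time = 16.9 mGy ÷ 36.71 mGy/h = 0.4604 h = 27.62 min.

27.6 min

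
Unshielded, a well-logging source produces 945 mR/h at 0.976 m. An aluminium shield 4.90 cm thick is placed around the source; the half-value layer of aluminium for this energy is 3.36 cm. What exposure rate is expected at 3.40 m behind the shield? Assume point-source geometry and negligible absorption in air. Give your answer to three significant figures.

Distance alone: (0.976/3.40)² = 0.08240, so 945 × 0.08240 = 77.87 mR/h.
Shield: 4.90/3.36 = 1.458 half-value layers → attenuation 2^(−1.458) = 0.3640.
Combined: 77.87 × 0.3640 = 28.34 mR/h.

28.3 mR/h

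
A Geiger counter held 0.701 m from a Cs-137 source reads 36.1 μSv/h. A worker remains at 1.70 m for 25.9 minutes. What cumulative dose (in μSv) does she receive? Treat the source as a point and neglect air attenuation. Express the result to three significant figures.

Since intensity falls as 1/r², rate at 1.70 m:
36.1 × (0.701/1.70)² = 36.1 × 0.1700 = 6.137 μSv/h.
Dose = rate × time = 6.137 μSv/h × 0.4317 h = 2.649 μSv.

2.65 μSv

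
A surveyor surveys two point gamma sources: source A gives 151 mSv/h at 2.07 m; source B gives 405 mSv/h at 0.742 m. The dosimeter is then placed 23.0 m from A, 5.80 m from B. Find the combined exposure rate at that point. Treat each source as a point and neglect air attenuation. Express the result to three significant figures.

Each source contributes Iᵢ·(dᵢ/rᵢ)²; contributions add.
A: 151 × (2.07/23.0)² = 1.223 mSv/h
B: 405 × (0.742/5.80)² = 6.628 mSv/h
Total = 1.223 + 6.628 = 7.851 mSv/h.

7.85 mSv/h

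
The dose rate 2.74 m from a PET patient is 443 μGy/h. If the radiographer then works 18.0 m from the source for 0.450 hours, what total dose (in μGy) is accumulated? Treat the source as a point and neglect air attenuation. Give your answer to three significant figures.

By the inverse-square law, rate at 18.0 m:
(2.74/18.0)² = 0.02317, so 443 × 0.02317 = 10.26 μGy/h.
Dose = rate × time = 10.26 μGy/h × 0.4500 h = 4.617 μGy.

4.62 μGy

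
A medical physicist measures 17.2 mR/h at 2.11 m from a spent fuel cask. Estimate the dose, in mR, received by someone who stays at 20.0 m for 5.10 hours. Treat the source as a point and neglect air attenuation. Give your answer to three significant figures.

Using I₁d₁² = I₂d₂², rate at 20.0 m:
17.2 × (2.11/20.0)² = 17.2 × 0.01113 = 0.1914 mR/h.
Dose = rate × time = 0.1914 mR/h × 5.100 h = 0.9761 mR.

0.976 mR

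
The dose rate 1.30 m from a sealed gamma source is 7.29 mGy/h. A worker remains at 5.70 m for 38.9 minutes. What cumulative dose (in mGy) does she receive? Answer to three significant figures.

By the inverse-square law, rate at 5.70 m:
(1.30/5.70)² = 0.05202, so 7.29 × 0.05202 = 0.3792 mGy/h.
Dose = rate × time = 0.3792 mGy/h × 0.6483 h = 0.2458 mGy.

0.246 mGy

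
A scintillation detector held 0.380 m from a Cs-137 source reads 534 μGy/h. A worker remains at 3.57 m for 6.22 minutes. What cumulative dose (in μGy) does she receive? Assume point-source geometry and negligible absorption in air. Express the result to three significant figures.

0.627 μGy

By the inverse-square law, rate at 3.57 m:
534 × (0.380/3.57)² = 534 × 0.01133 = 6.050 μGy/h.
Dose = rate × time = 6.050 μGy/h × 0.1037 h = 0.6274 μGy.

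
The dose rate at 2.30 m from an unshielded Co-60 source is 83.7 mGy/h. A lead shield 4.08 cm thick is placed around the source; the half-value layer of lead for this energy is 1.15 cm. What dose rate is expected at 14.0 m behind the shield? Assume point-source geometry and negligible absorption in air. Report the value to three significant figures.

0.193 mGy/h

Distance alone: (2.30/14.0)² = 0.02699, so 83.7 × 0.02699 = 2.259 mGy/h.
Shield: 4.08/1.15 = 3.548 half-value layers → attenuation 2^(−3.548) = 0.08550.
Combined: 2.259 × 0.08550 = 0.1931 mGy/h.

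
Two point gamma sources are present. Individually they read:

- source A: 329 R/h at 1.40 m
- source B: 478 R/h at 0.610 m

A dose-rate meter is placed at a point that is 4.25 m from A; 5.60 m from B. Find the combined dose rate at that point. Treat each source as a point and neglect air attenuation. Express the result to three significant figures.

By superposition, sum each source's inverse-square contribution:
A: 329 × (1.40/4.25)² = 35.70 R/h
B: 478 × (0.610/5.60)² = 5.672 R/h
Total = 35.70 + 5.672 = 41.37 R/h.

41.4 R/h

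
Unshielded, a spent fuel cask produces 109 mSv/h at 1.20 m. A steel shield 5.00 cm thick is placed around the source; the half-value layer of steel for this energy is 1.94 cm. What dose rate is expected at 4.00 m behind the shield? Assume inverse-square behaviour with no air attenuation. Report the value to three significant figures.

1.64 mSv/h

Distance alone: (1.20/4.00)² = 0.09000, so 109 × 0.09000 = 9.810 mSv/h.
Shield: 5.00/1.94 = 2.577 half-value layers → attenuation 2^(−2.577) = 0.1676.
Combined: 9.810 × 0.1676 = 1.644 mSv/h.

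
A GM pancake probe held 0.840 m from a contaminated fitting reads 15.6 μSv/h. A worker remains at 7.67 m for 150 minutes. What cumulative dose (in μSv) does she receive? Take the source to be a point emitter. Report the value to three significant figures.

By the inverse-square law, rate at 7.67 m:
(0.840/7.67)² = 0.01199, so 15.6 × 0.01199 = 0.1870 μSv/h.
Dose = rate × time = 0.1870 μSv/h × 2.500 h = 0.4675 μSv.

0.468 μSv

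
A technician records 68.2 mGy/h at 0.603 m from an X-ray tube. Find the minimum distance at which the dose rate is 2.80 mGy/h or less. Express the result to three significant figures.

2.98 m

Since intensity falls as 1/r², d₂ = d₁·√(I₁/I₂).
I₁/I₂ = 68.2/2.80 = 24.36, so d₂ = 0.603 × √24.36 = 2.976 m.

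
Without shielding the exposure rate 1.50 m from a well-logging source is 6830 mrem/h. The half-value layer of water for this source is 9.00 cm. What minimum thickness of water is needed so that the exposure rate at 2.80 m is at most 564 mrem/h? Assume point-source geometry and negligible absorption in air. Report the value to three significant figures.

At 2.80 m, distance alone gives 6830 × (1.50/2.80)² = 6830 × 0.2870 = 1960 mrem/h.
Further attenuation needed: 1960/564 = 3.475.
n = log₂(3.475) = 1.797 half-value layers.
Thickness = 1.797 × 9.00 cm = 16.17 cm.

16.2 cm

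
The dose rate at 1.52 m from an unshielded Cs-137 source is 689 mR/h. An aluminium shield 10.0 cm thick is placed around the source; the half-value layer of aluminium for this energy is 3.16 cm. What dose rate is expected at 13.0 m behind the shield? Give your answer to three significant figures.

Distance alone: (1.52/13.0)² = 0.01367, so 689 × 0.01367 = 9.419 mR/h.
Shield: 10.0/3.16 = 3.165 half-value layers → attenuation 2^(−3.165) = 0.1115.
Combined: 9.419 × 0.1115 = 1.050 mR/h.

1.05 mR/h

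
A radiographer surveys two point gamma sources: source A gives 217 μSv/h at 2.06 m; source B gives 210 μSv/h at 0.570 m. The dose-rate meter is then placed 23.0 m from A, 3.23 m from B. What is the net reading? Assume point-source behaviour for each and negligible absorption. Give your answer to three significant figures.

Each source contributes Iᵢ·(dᵢ/rᵢ)²; contributions add.
A: 217 × (2.06/23.0)² = 1.741 μSv/h
B: 210 × (0.570/3.23)² = 6.540 μSv/h
Total = 1.741 + 6.540 = 8.281 μSv/h.

8.28 μSv/h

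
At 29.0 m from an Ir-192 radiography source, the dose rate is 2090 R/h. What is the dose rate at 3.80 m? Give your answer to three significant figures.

122000 R/h

Since intensity falls as 1/r², the rate at 3.80 m is
2090 × (29.0/3.80)² = 2090 × 58.24 = 121700 R/h.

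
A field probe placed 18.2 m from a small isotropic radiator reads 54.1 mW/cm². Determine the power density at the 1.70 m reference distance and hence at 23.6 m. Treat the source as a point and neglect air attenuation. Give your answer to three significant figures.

6200 mW/cm²; 32.2 mW/cm²

By the inverse-square law,
At 1.70 m: (18.2/1.70)² = 114.6, so 54.1 × 114.6 = 6200 mW/cm²
At 23.6 m: (1.70/23.6)² = 0.005189, so 6200 × 0.005189 = 32.17 mW/cm².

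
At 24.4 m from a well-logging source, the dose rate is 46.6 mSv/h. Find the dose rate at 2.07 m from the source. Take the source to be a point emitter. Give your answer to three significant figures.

Since intensity falls as 1/r², the rate at 2.07 m is
(24.4/2.07)² = 138.9, so 46.6 × 138.9 = 6473 mSv/h.

6470 mSv/h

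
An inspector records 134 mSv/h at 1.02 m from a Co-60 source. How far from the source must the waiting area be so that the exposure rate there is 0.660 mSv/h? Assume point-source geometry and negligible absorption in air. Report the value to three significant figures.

14.5 m

Intensity scales as (d₁/d₂)², so d₂ = d₁·√(I₁/I₂).
I₁/I₂ = 134/0.660 = 203.0, so d₂ = 1.02 × √203.0 = 14.53 m.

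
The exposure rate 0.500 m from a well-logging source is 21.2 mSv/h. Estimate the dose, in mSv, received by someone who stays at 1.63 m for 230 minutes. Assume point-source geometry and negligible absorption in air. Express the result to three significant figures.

7.65 mSv

Applying the 1/r² law, rate at 1.63 m:
(0.500/1.63)² = 0.09409, so 21.2 × 0.09409 = 1.995 mSv/h.
Dose = rate × time = 1.995 mSv/h × 3.833 h = 7.647 mSv.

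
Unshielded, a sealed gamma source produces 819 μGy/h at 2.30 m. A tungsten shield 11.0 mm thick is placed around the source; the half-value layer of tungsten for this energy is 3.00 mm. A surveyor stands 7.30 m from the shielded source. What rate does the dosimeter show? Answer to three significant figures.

Distance alone: 819 × (2.30/7.30)² = 819 × 0.09927 = 81.30 μGy/h.
Shield: 11.0/3.00 = 3.667 half-value layers → attenuation 2^(−3.667) = 0.07873.
Combined: 81.30 × 0.07873 = 6.401 μGy/h.

6.40 μGy/h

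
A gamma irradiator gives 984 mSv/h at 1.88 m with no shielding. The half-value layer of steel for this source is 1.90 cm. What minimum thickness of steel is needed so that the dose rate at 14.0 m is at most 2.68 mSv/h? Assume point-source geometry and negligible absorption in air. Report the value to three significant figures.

At 14.0 m, distance alone gives 984 × (1.88/14.0)² = 984 × 0.01803 = 17.74 mSv/h.
Further attenuation needed: 17.74/2.68 = 6.619.
n = log₂(6.619) = 2.727 half-value layers.
Thickness = 2.727 × 1.90 cm = 5.181 cm.

5.18 cm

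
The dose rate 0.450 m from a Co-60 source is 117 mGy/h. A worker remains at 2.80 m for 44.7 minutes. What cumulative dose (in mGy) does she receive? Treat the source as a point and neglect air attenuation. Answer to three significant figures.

2.25 mGy

By the inverse-square law, rate at 2.80 m:
(0.450/2.80)² = 0.02583, so 117 × 0.02583 = 3.022 mGy/h.
Dose = rate × time = 3.022 mGy/h × 0.7450 h = 2.251 mGy.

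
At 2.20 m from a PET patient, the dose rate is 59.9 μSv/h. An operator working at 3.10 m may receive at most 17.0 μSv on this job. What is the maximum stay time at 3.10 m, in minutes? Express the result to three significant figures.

Intensity scales as (d₁/d₂)², so rate at 3.10 m:
(2.20/3.10)² = 0.5036, so 59.9 × 0.5036 = 30.17 μSv/h.
Stay time = 17.0 μSv ÷ 30.17 μSv/h = 0.5635 h = 33.81 min.

33.8 min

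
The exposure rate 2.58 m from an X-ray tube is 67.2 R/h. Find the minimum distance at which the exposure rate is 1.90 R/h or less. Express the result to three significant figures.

Intensity scales as (d₁/d₂)², so d₂ = d₁·√(I₁/I₂).
I₁/I₂ = 67.2/1.90 = 35.37, so d₂ = 2.58 × √35.37 = 15.34 m.

15.3 m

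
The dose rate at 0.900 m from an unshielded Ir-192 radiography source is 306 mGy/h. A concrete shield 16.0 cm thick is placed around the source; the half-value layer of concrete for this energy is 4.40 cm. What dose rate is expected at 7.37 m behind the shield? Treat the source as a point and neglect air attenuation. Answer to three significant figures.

Distance alone: (0.900/7.37)² = 0.01491, so 306 × 0.01491 = 4.562 mGy/h.
Shield: 16.0/4.40 = 3.636 half-value layers → attenuation 2^(−3.636) = 0.08044.
Combined: 4.562 × 0.08044 = 0.3670 mGy/h.

0.367 mGy/h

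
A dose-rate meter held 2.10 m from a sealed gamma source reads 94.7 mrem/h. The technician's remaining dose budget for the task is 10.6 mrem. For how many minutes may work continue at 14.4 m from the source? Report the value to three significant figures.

Intensity scales as (d₁/d₂)², so rate at 14.4 m:
94.7 × (2.10/14.4)² = 94.7 × 0.02127 = 2.014 mrem/h.
Stay time = 10.6 mrem ÷ 2.014 mrem/h = 5.263 h = 315.8 min.

316 min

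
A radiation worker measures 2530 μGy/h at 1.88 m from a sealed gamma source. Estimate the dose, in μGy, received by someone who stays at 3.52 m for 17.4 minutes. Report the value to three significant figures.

Using I₁d₁² = I₂d₂², rate at 3.52 m:
2530 × (1.88/3.52)² = 2530 × 0.2853 = 721.8 μGy/h.
Dose = rate × time = 721.8 μGy/h × 0.2900 h = 209.3 μGy.

209 μGy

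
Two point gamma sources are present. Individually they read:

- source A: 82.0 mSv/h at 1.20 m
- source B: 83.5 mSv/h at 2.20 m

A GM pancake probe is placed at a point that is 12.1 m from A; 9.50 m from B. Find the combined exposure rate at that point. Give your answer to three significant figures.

5.28 mSv/h

By superposition, sum each source's inverse-square contribution:
A: 82.0 × (1.20/12.1)² = 0.8065 mSv/h
B: 83.5 × (2.20/9.50)² = 4.478 mSv/h
Total = 0.8065 + 4.478 = 5.284 mSv/h.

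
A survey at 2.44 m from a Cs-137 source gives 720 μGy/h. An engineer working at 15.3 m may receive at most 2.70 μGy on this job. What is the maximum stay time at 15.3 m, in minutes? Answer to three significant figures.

8.85 min

Intensity scales as (d₁/d₂)², so rate at 15.3 m:
720 × (2.44/15.3)² = 720 × 0.02543 = 18.31 μGy/h.
Stay time = 2.70 μGy ÷ 18.31 μGy/h = 0.1475 h = 8.850 min.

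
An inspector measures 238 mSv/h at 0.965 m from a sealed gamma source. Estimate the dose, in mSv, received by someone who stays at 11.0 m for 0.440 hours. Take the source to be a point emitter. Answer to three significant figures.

Since intensity falls as 1/r², rate at 11.0 m:
238 × (0.965/11.0)² = 238 × 0.007696 = 1.832 mSv/h.
Dose = rate × time = 1.832 mSv/h × 0.4400 h = 0.8061 mSv.

0.806 mSv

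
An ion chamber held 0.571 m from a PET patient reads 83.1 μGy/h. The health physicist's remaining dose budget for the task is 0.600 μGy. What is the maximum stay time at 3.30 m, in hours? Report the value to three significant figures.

Using I₁d₁² = I₂d₂², rate at 3.30 m:
83.1 × (0.571/3.30)² = 83.1 × 0.02994 = 2.488 μGy/h.
Stay time = 0.600 μGy ÷ 2.488 μGy/h = 0.2412 h.

0.241 h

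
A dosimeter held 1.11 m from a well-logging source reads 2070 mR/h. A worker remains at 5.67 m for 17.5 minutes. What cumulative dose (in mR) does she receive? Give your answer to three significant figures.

23.1 mR

By the inverse-square law, rate at 5.67 m:
(1.11/5.67)² = 0.03832, so 2070 × 0.03832 = 79.32 mR/h.
Dose = rate × time = 79.32 mR/h × 0.2917 h = 23.14 mR.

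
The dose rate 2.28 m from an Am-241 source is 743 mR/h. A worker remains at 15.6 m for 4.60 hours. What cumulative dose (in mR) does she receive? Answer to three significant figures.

73.0 mR

Using I₁d₁² = I₂d₂², rate at 15.6 m:
(2.28/15.6)² = 0.02136, so 743 × 0.02136 = 15.87 mR/h.
Dose = rate × time = 15.87 mR/h × 4.600 h = 73.00 mR.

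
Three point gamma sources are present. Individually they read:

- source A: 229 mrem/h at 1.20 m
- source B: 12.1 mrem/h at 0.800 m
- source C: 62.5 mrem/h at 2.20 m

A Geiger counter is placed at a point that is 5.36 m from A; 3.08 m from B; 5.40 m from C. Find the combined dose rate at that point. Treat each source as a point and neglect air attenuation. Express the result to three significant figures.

22.7 mrem/h

Each source contributes Iᵢ·(dᵢ/rᵢ)²; contributions add.
A: 229 × (1.20/5.36)² = 11.48 mrem/h
B: 12.1 × (0.800/3.08)² = 0.8163 mrem/h
C: 62.5 × (2.20/5.40)² = 10.37 mrem/h
Total = 11.48 + 0.8163 + 10.37 = 22.67 mrem/h.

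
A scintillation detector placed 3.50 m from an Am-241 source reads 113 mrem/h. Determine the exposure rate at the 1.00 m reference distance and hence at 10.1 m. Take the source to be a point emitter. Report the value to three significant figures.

Since intensity falls as 1/r²,
At 1.00 m: 113 × (3.50/1.00)² = 113 × 12.25 = 1384 mrem/h
At 10.1 m: 1384 × (1.00/10.1)² = 1384 × 0.009803 = 13.57 mrem/h.

1380 mrem/h; 13.6 mrem/h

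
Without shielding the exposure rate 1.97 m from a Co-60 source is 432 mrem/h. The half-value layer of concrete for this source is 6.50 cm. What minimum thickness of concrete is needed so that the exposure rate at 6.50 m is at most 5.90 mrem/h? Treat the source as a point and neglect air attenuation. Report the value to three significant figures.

17.9 cm

At 6.50 m, distance alone gives (1.97/6.50)² = 0.09186, so 432 × 0.09186 = 39.68 mrem/h.
Further attenuation needed: 39.68/5.90 = 6.725.
n = log₂(6.725) = 2.750 half-value layers.
Thickness = 2.750 × 6.50 cm = 17.88 cm.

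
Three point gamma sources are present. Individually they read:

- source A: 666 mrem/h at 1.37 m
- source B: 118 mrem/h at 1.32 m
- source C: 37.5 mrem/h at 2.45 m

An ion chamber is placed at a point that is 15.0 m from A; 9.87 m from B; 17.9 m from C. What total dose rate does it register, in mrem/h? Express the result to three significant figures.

8.37 mrem/h

By superposition, sum each source's inverse-square contribution:
A: 666 × (1.37/15.0)² = 5.556 mrem/h
B: 118 × (1.32/9.87)² = 2.111 mrem/h
C: 37.5 × (2.45/17.9)² = 0.7025 mrem/h
Total = 5.556 + 2.111 + 0.7025 = 8.370 mrem/h.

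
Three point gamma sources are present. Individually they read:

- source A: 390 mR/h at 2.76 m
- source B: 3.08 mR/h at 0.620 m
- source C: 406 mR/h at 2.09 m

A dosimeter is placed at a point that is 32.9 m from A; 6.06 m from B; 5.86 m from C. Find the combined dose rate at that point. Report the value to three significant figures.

54.4 mR/h

Each source contributes Iᵢ·(dᵢ/rᵢ)²; contributions add.
A: 390 × (2.76/32.9)² = 2.745 mR/h
B: 3.08 × (0.620/6.06)² = 0.03224 mR/h
C: 406 × (2.09/5.86)² = 51.64 mR/h
Total = 2.745 + 0.03224 + 51.64 = 54.42 mR/h.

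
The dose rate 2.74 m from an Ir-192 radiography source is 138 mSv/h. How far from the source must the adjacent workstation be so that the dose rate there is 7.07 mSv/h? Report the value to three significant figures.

Using I₁d₁² = I₂d₂², d₂ = d₁·√(I₁/I₂).
I₁/I₂ = 138/7.07 = 19.52, so d₂ = 2.74 × √19.52 = 12.11 m.

12.1 m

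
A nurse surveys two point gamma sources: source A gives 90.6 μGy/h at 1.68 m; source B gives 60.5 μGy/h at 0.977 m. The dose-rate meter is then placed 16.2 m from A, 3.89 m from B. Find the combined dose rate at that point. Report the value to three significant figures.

Each source contributes Iᵢ·(dᵢ/rᵢ)²; contributions add.
A: 90.6 × (1.68/16.2)² = 0.9744 μGy/h
B: 60.5 × (0.977/3.89)² = 3.816 μGy/h
Total = 0.9744 + 3.816 = 4.790 μGy/h.

4.79 μGy/h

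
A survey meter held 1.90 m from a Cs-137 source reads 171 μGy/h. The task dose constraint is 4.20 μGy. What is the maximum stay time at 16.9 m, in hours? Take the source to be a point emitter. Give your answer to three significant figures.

Intensity scales as (d₁/d₂)², so rate at 16.9 m:
(1.90/16.9)² = 0.01264, so 171 × 0.01264 = 2.161 μGy/h.
Stay time = 4.20 μGy ÷ 2.161 μGy/h = 1.944 h.

1.94 h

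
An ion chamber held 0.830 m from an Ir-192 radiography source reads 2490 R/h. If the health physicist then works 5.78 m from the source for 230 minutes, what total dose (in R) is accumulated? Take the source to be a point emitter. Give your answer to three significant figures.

Using I₁d₁² = I₂d₂², rate at 5.78 m:
(0.830/5.78)² = 0.02062, so 2490 × 0.02062 = 51.34 R/h.
Dose = rate × time = 51.34 R/h × 3.833 h = 196.8 R.

197 R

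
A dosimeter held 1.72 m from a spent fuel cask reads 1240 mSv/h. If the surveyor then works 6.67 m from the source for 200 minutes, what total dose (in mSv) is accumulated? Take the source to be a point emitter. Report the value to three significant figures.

Applying the 1/r² law, rate at 6.67 m:
(1.72/6.67)² = 0.06650, so 1240 × 0.06650 = 82.46 mSv/h.
Dose = rate × time = 82.46 mSv/h × 3.333 h = 274.8 mSv.

275 mSv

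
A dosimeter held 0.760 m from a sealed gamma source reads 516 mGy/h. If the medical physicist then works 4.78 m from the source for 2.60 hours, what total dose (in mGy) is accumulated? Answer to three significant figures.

33.9 mGy

Intensity scales as (d₁/d₂)², so rate at 4.78 m:
(0.760/4.78)² = 0.02528, so 516 × 0.02528 = 13.04 mGy/h.
Dose = rate × time = 13.04 mGy/h × 2.600 h = 33.90 mGy.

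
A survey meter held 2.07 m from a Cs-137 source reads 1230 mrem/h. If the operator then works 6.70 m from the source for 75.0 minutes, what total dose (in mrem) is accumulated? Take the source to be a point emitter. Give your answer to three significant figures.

By the inverse-square law, rate at 6.70 m:
1230 × (2.07/6.70)² = 1230 × 0.09545 = 117.4 mrem/h.
Dose = rate × time = 117.4 mrem/h × 1.250 h = 146.8 mrem.

147 mrem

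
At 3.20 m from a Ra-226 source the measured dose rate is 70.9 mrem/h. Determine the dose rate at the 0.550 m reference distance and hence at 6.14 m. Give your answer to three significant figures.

Intensity scales as (d₁/d₂)², so
At 0.550 m: 70.9 × (3.20/0.550)² = 70.9 × 33.85 = 2400 mrem/h
At 6.14 m: 2400 × (0.550/6.14)² = 2400 × 0.008024 = 19.26 mrem/h.

2400 mrem/h; 19.3 mrem/h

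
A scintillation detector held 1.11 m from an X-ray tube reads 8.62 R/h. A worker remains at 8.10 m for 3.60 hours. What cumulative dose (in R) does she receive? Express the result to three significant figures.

0.583 R

Using I₁d₁² = I₂d₂², rate at 8.10 m:
(1.11/8.10)² = 0.01878, so 8.62 × 0.01878 = 0.1619 R/h.
Dose = rate × time = 0.1619 R/h × 3.600 h = 0.5828 R.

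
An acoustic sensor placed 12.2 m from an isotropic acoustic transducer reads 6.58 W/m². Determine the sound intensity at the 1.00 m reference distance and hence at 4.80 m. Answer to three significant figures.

By the inverse-square law,
At 1.00 m: (12.2/1.00)² = 148.8, so 6.58 × 148.8 = 979.1 W/m²
At 4.80 m: 979.1 × (1.00/4.80)² = 979.1 × 0.04340 = 42.49 W/m².

979 W/m²; 42.5 W/m²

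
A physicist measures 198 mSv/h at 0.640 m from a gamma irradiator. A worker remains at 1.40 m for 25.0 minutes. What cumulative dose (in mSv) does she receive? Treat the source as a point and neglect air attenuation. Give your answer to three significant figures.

17.2 mSv

Applying the 1/r² law, rate at 1.40 m:
(0.640/1.40)² = 0.2090, so 198 × 0.2090 = 41.38 mSv/h.
Dose = rate × time = 41.38 mSv/h × 0.4167 h = 17.24 mSv.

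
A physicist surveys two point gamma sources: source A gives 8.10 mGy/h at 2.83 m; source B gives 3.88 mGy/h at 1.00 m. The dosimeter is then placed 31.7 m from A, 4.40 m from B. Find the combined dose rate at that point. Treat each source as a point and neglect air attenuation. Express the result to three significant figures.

Each source contributes Iᵢ·(dᵢ/rᵢ)²; contributions add.
A: 8.10 × (2.83/31.7)² = 0.06456 mGy/h
B: 3.88 × (1.00/4.40)² = 0.2004 mGy/h
Total = 0.06456 + 0.2004 = 0.2650 mGy/h.

0.265 mGy/h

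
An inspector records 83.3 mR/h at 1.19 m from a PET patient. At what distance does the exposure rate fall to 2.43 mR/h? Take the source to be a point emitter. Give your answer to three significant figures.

6.97 m

Intensity scales as (d₁/d₂)², so d₂ = d₁·√(I₁/I₂).
I₁/I₂ = 83.3/2.43 = 34.28, so d₂ = 1.19 × √34.28 = 6.967 m.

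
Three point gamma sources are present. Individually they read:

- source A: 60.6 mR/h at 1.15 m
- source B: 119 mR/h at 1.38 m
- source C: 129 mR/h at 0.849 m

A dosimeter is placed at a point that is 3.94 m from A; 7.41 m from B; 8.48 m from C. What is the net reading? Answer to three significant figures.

10.6 mR/h

By superposition, sum each source's inverse-square contribution:
A: 60.6 × (1.15/3.94)² = 5.163 mR/h
B: 119 × (1.38/7.41)² = 4.127 mR/h
C: 129 × (0.849/8.48)² = 1.293 mR/h
Total = 5.163 + 4.127 + 1.293 = 10.58 mR/h.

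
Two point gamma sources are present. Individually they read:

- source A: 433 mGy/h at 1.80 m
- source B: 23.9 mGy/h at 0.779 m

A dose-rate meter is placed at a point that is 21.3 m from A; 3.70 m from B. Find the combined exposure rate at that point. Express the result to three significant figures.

By superposition, sum each source's inverse-square contribution:
A: 433 × (1.80/21.3)² = 3.092 mGy/h
B: 23.9 × (0.779/3.70)² = 1.059 mGy/h
Total = 3.092 + 1.059 = 4.151 mGy/h.

4.15 mGy/h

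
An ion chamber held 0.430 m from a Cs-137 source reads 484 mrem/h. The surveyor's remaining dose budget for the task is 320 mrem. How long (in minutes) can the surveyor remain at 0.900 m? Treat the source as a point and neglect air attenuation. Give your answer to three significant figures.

Applying the 1/r² law, rate at 0.900 m:
(0.430/0.900)² = 0.2283, so 484 × 0.2283 = 110.5 mrem/h.
Stay time = 320 mrem ÷ 110.5 mrem/h = 2.896 h = 173.8 min.

174 min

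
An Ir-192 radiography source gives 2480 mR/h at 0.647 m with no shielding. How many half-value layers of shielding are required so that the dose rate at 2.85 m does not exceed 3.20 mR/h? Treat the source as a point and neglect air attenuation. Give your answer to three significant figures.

5.32 half-value layers

At 2.85 m, distance alone gives 2480 × (0.647/2.85)² = 2480 × 0.05154 = 127.8 mR/h.
Further attenuation needed: 127.8/3.20 = 39.94.
n = log₂(39.94) = 5.320 half-value layers.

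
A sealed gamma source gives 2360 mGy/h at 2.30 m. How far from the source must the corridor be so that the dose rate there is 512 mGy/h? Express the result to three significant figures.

4.94 m

Since intensity falls as 1/r², d₂ = d₁·√(I₁/I₂).
I₁/I₂ = 2360/512 = 4.609, so d₂ = 2.30 × √4.609 = 4.938 m.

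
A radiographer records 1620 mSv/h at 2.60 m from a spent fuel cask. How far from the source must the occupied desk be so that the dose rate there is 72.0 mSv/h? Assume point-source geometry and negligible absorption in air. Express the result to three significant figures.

12.3 m

Since intensity falls as 1/r², d₂ = d₁·√(I₁/I₂).
I₁/I₂ = 1620/72.0 = 22.50, so d₂ = 2.60 × √22.50 = 12.33 m.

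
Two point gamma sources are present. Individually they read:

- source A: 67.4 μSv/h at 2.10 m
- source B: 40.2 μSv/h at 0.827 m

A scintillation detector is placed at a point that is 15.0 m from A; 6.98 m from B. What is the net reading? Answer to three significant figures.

By superposition, sum each source's inverse-square contribution:
A: 67.4 × (2.10/15.0)² = 1.321 μSv/h
B: 40.2 × (0.827/6.98)² = 0.5643 μSv/h
Total = 1.321 + 0.5643 = 1.885 μSv/h.

1.89 μSv/h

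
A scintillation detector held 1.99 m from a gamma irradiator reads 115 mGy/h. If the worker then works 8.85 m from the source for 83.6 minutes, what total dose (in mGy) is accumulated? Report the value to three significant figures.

Since intensity falls as 1/r², rate at 8.85 m:
115 × (1.99/8.85)² = 115 × 0.05056 = 5.814 mGy/h.
Dose = rate × time = 5.814 mGy/h × 1.393 h = 8.099 mGy.

8.10 mGy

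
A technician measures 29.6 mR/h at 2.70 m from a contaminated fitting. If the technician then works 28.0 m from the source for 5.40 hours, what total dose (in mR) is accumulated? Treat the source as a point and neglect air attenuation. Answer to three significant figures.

Using I₁d₁² = I₂d₂², rate at 28.0 m:
29.6 × (2.70/28.0)² = 29.6 × 0.009298 = 0.2752 mR/h.
Dose = rate × time = 0.2752 mR/h × 5.400 h = 1.486 mR.

1.49 mR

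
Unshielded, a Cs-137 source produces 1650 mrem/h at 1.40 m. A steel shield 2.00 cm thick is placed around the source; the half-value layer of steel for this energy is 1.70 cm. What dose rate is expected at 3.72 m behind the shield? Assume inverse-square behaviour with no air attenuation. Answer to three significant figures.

Distance alone: 1650 × (1.40/3.72)² = 1650 × 0.1416 = 233.6 mrem/h.
Shield: 2.00/1.70 = 1.176 half-value layers → attenuation 2^(−1.176) = 0.4426.
Combined: 233.6 × 0.4426 = 103.4 mrem/h.

103 mrem/h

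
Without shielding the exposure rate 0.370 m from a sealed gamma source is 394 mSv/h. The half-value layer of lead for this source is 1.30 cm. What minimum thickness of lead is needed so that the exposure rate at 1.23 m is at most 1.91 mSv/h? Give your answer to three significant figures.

At 1.23 m, distance alone gives 394 × (0.370/1.23)² = 394 × 0.09049 = 35.65 mSv/h.
Further attenuation needed: 35.65/1.91 = 18.66.
n = log₂(18.66) = 4.222 half-value layers.
Thickness = 4.222 × 1.30 cm = 5.489 cm.

5.49 cm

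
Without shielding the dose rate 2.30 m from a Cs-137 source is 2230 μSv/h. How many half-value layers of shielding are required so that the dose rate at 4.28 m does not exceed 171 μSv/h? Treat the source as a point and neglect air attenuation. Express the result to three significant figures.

1.91 half-value layers

At 4.28 m, distance alone gives (2.30/4.28)² = 0.2888, so 2230 × 0.2888 = 644.0 μSv/h.
Further attenuation needed: 644.0/171 = 3.766.
n = log₂(3.766) = 1.913 half-value layers.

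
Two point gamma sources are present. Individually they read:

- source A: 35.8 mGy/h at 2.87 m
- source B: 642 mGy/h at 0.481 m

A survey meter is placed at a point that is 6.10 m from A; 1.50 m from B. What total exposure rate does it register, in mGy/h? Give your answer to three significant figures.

73.9 mGy/h

By superposition, sum each source's inverse-square contribution:
A: 35.8 × (2.87/6.10)² = 7.925 mGy/h
B: 642 × (0.481/1.50)² = 66.02 mGy/h
Total = 7.925 + 66.02 = 73.94 mGy/h.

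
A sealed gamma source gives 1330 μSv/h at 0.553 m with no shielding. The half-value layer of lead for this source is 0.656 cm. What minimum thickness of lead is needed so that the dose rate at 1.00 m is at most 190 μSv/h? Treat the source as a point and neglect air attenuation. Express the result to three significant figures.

At 1.00 m, distance alone gives (0.553/1.00)² = 0.3058, so 1330 × 0.3058 = 406.7 μSv/h.
Further attenuation needed: 406.7/190 = 2.141.
n = log₂(2.141) = 1.098 half-value layers.
Thickness = 1.098 × 0.656 cm = 0.7203 cm.

0.720 cm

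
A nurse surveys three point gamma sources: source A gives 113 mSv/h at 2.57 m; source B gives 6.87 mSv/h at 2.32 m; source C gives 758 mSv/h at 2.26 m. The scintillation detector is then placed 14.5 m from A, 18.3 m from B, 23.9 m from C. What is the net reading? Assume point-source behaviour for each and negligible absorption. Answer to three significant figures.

Each source contributes Iᵢ·(dᵢ/rᵢ)²; contributions add.
A: 113 × (2.57/14.5)² = 3.550 mSv/h
B: 6.87 × (2.32/18.3)² = 0.1104 mSv/h
C: 758 × (2.26/23.9)² = 6.778 mSv/h
Total = 3.550 + 0.1104 + 6.778 = 10.44 mSv/h.

10.4 mSv/h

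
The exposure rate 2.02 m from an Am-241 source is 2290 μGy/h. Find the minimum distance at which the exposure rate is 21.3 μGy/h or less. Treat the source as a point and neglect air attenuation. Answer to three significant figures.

20.9 m

Applying the 1/r² law, d₂ = d₁·√(I₁/I₂).
I₁/I₂ = 2290/21.3 = 107.5, so d₂ = 2.02 × √107.5 = 20.94 m.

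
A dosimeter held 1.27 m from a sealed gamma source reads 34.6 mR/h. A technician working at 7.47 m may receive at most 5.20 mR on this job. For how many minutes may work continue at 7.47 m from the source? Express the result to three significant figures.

312 min

Intensity scales as (d₁/d₂)², so rate at 7.47 m:
34.6 × (1.27/7.47)² = 34.6 × 0.02890 = 0.9999 mR/h.
Stay time = 5.20 mR ÷ 0.9999 mR/h = 5.201 h = 312.1 min.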